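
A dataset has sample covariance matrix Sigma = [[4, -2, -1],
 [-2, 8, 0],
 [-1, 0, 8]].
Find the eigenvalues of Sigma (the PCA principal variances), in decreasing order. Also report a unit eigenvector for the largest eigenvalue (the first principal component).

Step 1 — characteristic polynomial p(λ) = det(λI - Sigma) = λ³ - tr·λ² + c_1·λ - det, where tr = trace, c_1 = sum of the principal 2×2 minors, det = det(Sigma):
  tr = 4 + 8 + 8 = 20,
  c_1 = (4·8 - (-2)²) + (4·8 - (-1)²) + (8·8 - (0)²) = 28 + 31 + 64 = 123,
  det = 4·(8·8 - (0)²) - (-2)·((-2)·8 - (0)·(-1)) + (-1)·((-2)·(0) - 8·(-1)) = 4·(64) - (-2)·(-16) + (-1)·(8) = 216.
  So p(λ) = λ³ - 20λ² + 123λ - 216.
Step 2 — look for an integer root (rational root theorem: any rational root is an integer divisor of 216). Testing λ = 3:
  p(3) = 27 - 180 + 369 - 216 = 0  ✓
  Dividing out (λ - 3): p(λ) = (λ - 3)(λ² - 17λ + 72).
Step 3 — remaining eigenvalues from the quadratic λ² - 17λ + 72 = 0:
  Δ = 17² - 4·72 = 289 - 288 = 1,  λ = (17 ± √1)/2 = (17 ± 1)/2 = 9 or 8.
  Sorted: λ_1 = 9,  λ_2 = 8,  λ_3 = 3  (check: sum = 20 = tr ✓).

Step 4 — unit eigenvector for λ_1 = 9: v spans the null space of (Sigma - λ_1 I), whose rows are
  r_1 = (-5, -2, -1),  r_2 = (-2, -1, 0),  r_3 = (-1, 0, -1).
  v is orthogonal to every row, so take v ∝ r_1 × r_2 = ((-2)·(0) - (-1)·(-1), (-1)·(-2) - (-5)·(0), (-5)·(-1) - (-2)·(-2)) = (-1, 2, 1).
  Rescale (multiply by -1 so the first nonzero entry is positive): u = (1, -2, -1).
  ||u|| = √((1)² + (-2)² + (-1)²) = √(6) ≈ 2.4495,  v_1 = u/||u|| ≈ (0.4082, -0.8165, -0.4082) (||v_1|| = 1).

λ_1 = 9,  λ_2 = 8,  λ_3 = 3;  v_1 ≈ (0.4082, -0.8165, -0.4082)


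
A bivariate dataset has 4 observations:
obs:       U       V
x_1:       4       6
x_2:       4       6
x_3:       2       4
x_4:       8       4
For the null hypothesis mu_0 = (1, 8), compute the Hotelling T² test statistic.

Step 1 — sample mean vector:
  mean(U) = (4 + 4 + 2 + 8) / 4 = 18/4 = 4.5
  mean(V) = (6 + 6 + 4 + 4) / 4 = 20/4 = 5
  x̄ = (4.5, 5),  deviation x̄ - mu_0 = (4.5, 5) - (1, 8) = (3.5, -3).

Step 2 — sample covariance matrix, S[i,j] = (1/(n-1)) · Σ_k (x_{k,i} - mean_i) · (x_{k,j} - mean_j), divisor n-1 = 3:
  S[U,U] = ((-0.5)·(-0.5) + (-0.5)·(-0.5) + (-2.5)·(-2.5) + (3.5)·(3.5)) / 3 = 19/3 = 6.3333
  S[U,V] = ((-0.5)·(1) + (-0.5)·(1) + (-2.5)·(-1) + (3.5)·(-1)) / 3 = -2/3 = -0.6667
  S[V,V] = ((1)·(1) + (1)·(1) + (-1)·(-1) + (-1)·(-1)) / 3 = 4/3 = 1.3333
  S = [[6.3333, -0.6667],
 [-0.6667, 1.3333]].

Step 3 — invert S. det(S) = 6.3333·1.3333 - (-0.6667)² = 8.
  S^{-1} = (1/det) · [[d, -b], [-b, a]] = [[0.1667, 0.0833],
 [0.0833, 0.7917]].

Step 4 — quadratic form (x̄ - mu_0)^T · S^{-1} · (x̄ - mu_0):
  S^{-1} · (x̄ - mu_0) = (0.3333, -2.0833),
  (x̄ - mu_0)^T · [...] = (3.5)·(0.3333) + (-3)·(-2.0833) = 7.4167.

Step 5 — scale by n: T² = 4 · 7.4167 = 29.6667.

T² ≈ 29.6667


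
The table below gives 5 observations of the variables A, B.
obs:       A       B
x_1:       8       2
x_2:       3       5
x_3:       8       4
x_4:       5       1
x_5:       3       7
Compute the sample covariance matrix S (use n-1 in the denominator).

Step 1 — column means:
  mean(A) = (8 + 3 + 8 + 5 + 3) / 5 = 27/5 = 5.4
  mean(B) = (2 + 5 + 4 + 1 + 7) / 5 = 19/5 = 3.8

Step 2 — sample covariance S[i,j] = (1/(n-1)) · Σ_k (x_{k,i} - mean_i) · (x_{k,j} - mean_j), with n-1 = 4.
  S[A,A] = ((2.6)·(2.6) + (-2.4)·(-2.4) + (2.6)·(2.6) + (-0.4)·(-0.4) + (-2.4)·(-2.4)) / 4 = 25.2/4 = 6.3
  S[A,B] = ((2.6)·(-1.8) + (-2.4)·(1.2) + (2.6)·(0.2) + (-0.4)·(-2.8) + (-2.4)·(3.2)) / 4 = -13.6/4 = -3.4
  S[B,B] = ((-1.8)·(-1.8) + (1.2)·(1.2) + (0.2)·(0.2) + (-2.8)·(-2.8) + (3.2)·(3.2)) / 4 = 22.8/4 = 5.7

S is symmetric (S[j,i] = S[i,j]). Assembling:

S = [[6.3, -3.4],
 [-3.4, 5.7]]


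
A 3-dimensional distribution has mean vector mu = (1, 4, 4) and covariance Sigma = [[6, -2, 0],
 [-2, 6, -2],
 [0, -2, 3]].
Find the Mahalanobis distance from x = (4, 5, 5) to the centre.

Step 1 — centre the observation: (x - mu) = (3, 1, 1).

Step 2 — invert Sigma (cofactor / det for 3×3, or solve directly):
  Sigma^{-1} = [[0.1944, 0.0833, 0.0556],
 [0.0833, 0.25, 0.1667],
 [0.0556, 0.1667, 0.4444]].

Step 3 — form the quadratic (x - mu)^T · Sigma^{-1} · (x - mu):
  Sigma^{-1} · (x - mu) = (0.7222, 0.6667, 0.7778).
  (x - mu)^T · [Sigma^{-1} · (x - mu)] = (3)·(0.7222) + (1)·(0.6667) + (1)·(0.7778) = 3.6111.

Step 4 — take square root: d = √(3.6111) ≈ 1.9003.

d(x, mu) = √(3.6111) ≈ 1.9003


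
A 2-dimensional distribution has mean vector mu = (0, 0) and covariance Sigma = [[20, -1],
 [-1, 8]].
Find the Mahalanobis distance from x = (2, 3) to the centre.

Step 1 — centre the observation: (x - mu) = (2, 3).

Step 2 — invert Sigma. det(Sigma) = 20·8 - (-1)² = 159.
  Sigma^{-1} = (1/det) · [[d, -b], [-b, a]] = [[0.0503, 0.0063],
 [0.0063, 0.1258]].

Step 3 — form the quadratic (x - mu)^T · Sigma^{-1} · (x - mu):
  Sigma^{-1} · (x - mu) = (0.1195, 0.3899).
  (x - mu)^T · [Sigma^{-1} · (x - mu)] = (2)·(0.1195) + (3)·(0.3899) = 1.4088.

Step 4 — take square root: d = √(1.4088) ≈ 1.1869.

d(x, mu) = √(1.4088) ≈ 1.1869


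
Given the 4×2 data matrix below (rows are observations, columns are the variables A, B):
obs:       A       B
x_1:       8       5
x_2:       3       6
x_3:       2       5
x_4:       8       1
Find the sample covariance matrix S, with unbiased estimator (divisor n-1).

Step 1 — column means:
  mean(A) = (8 + 3 + 2 + 8) / 4 = 21/4 = 5.25
  mean(B) = (5 + 6 + 5 + 1) / 4 = 17/4 = 4.25

Step 2 — sample covariance S[i,j] = (1/(n-1)) · Σ_k (x_{k,i} - mean_i) · (x_{k,j} - mean_j), with n-1 = 3.
  S[A,A] = ((2.75)·(2.75) + (-2.25)·(-2.25) + (-3.25)·(-3.25) + (2.75)·(2.75)) / 3 = 30.75/3 = 10.25
  S[A,B] = ((2.75)·(0.75) + (-2.25)·(1.75) + (-3.25)·(0.75) + (2.75)·(-3.25)) / 3 = -13.25/3 = -4.4167
  S[B,B] = ((0.75)·(0.75) + (1.75)·(1.75) + (0.75)·(0.75) + (-3.25)·(-3.25)) / 3 = 14.75/3 = 4.9167

S is symmetric (S[j,i] = S[i,j]). Assembling:

S = [[10.25, -4.4167],
 [-4.4167, 4.9167]]


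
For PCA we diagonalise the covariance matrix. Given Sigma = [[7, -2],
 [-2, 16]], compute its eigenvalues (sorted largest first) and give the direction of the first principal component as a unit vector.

Step 1 — characteristic polynomial of 2×2 Sigma:
  det(Sigma - λI) = λ² - trace · λ + det = 0.
  trace = 7 + 16 = 23, det = 7·16 - (-2)² = 108.
Step 2 — discriminant:
  Δ = trace² - 4·det = 529 - 432 = 97.
Step 3 — eigenvalues:
  λ = (trace ± √Δ)/2 = (23 ± 9.8489)/2,
  λ_1 = 16.4244,  λ_2 = 6.5756.

Step 4 — unit eigenvector for λ_1: solve (Sigma - λ_1 I)v = 0. First row:
  (7 - 16.4244)·v_x + (-2)·v_y = 0, i.e. (-9.4244)·v_x + (-2)·v_y = 0,
  so v ∝ (b, λ_1 - a) = (-2, 9.4244); multiply by -1 so the first entry is positive: u = (2, -9.4244).
  ||u|| = √((2)² + (-9.4244)²) = √(92.8199) ≈ 9.6343,
  v_1 = u/||u|| ≈ (0.2076, -0.9782) (||v_1|| = 1).

λ_1 = 16.4244,  λ_2 = 6.5756;  v_1 ≈ (0.2076, -0.9782)


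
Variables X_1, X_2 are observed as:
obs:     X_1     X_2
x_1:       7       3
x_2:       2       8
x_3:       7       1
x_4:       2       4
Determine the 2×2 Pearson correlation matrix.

Step 1 — column means:
  mean(X_1) = (7 + 2 + 7 + 2) / 4 = 18/4 = 4.5
  mean(X_2) = (3 + 8 + 1 + 4) / 4 = 16/4 = 4

Step 2 — sample variances and covariances s[i,j] = (1/(n-1)) · Σ_k (x_{k,i} - mean_i) · (x_{k,j} - mean_j), with n-1 = 3:
  s[X_1,X_1] = ((2.5)·(2.5) + (-2.5)·(-2.5) + (2.5)·(2.5) + (-2.5)·(-2.5)) / 3 = 25/3 = 8.3333
  s[X_1,X_2] = ((2.5)·(-1) + (-2.5)·(4) + (2.5)·(-3) + (-2.5)·(0)) / 3 = -20/3 = -6.6667
  s[X_2,X_2] = ((-1)·(-1) + (4)·(4) + (-3)·(-3) + (0)·(0)) / 3 = 26/3 = 8.6667
  Sample standard deviations s_i = √(s[i,i]):
  s(X_1) = √(8.3333) = 2.8868
  s(X_2) = √(8.6667) = 2.9439

Step 3 — r_{ij} = s_{ij} / (s_i · s_j):
  r[X_1,X_1] = 1 (diagonal).
  r[X_1,X_2] = -6.6667 / (2.8868 · 2.9439) = -6.6667 / 8.4984 = -0.7845
  r[X_2,X_2] = 1 (diagonal).

R is symmetric with unit diagonal. Assembling:

R = [[1, -0.7845],
 [-0.7845, 1]]


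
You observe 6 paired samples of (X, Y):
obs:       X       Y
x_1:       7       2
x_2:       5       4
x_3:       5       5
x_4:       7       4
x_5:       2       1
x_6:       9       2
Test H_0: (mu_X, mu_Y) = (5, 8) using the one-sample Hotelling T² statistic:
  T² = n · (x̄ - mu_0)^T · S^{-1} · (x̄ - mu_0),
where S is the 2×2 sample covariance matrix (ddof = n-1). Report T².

Step 1 — sample mean vector:
  mean(X) = (7 + 5 + 5 + 7 + 2 + 9) / 6 = 35/6 = 5.8333
  mean(Y) = (2 + 4 + 5 + 4 + 1 + 2) / 6 = 18/6 = 3
  x̄ = (5.8333, 3),  deviation x̄ - mu_0 = (5.8333, 3) - (5, 8) = (0.8333, -5).

Step 2 — sample covariance matrix, S[i,j] = (1/(n-1)) · Σ_k (x_{k,i} - mean_i) · (x_{k,j} - mean_j), divisor n-1 = 5:
  S[X,X] = ((1.1667)·(1.1667) + (-0.8333)·(-0.8333) + (-0.8333)·(-0.8333) + (1.1667)·(1.1667) + (-3.8333)·(-3.8333) + (3.1667)·(3.1667)) / 5 = 28.8333/5 = 5.7667
  S[X,Y] = ((1.1667)·(-1) + (-0.8333)·(1) + (-0.8333)·(2) + (1.1667)·(1) + (-3.8333)·(-2) + (3.1667)·(-1)) / 5 = 2/5 = 0.4
  S[Y,Y] = ((-1)·(-1) + (1)·(1) + (2)·(2) + (1)·(1) + (-2)·(-2) + (-1)·(-1)) / 5 = 12/5 = 2.4
  S = [[5.7667, 0.4],
 [0.4, 2.4]].

Step 3 — invert S. det(S) = 5.7667·2.4 - (0.4)² = 13.68.
  S^{-1} = (1/det) · [[d, -b], [-b, a]] = [[0.1754, -0.0292],
 [-0.0292, 0.4215]].

Step 4 — quadratic form (x̄ - mu_0)^T · S^{-1} · (x̄ - mu_0):
  S^{-1} · (x̄ - mu_0) = (0.2924, -2.1321),
  (x̄ - mu_0)^T · [...] = (0.8333)·(0.2924) + (-5)·(-2.1321) = 10.904.

Step 5 — scale by n: T² = 6 · 10.904 = 65.424.

T² ≈ 65.424


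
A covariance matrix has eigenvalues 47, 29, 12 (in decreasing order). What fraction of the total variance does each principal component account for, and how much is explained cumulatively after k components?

Step 1 — total variance = trace(Sigma) = Σ λ_i = 47 + 29 + 12 = 88.

Step 2 — fraction explained by component i = λ_i / Σ λ:
  PC1: 47/88 = 0.5341
  PC2: 29/88 = 0.3295
  PC3: 12/88 = 0.1364

Step 3 — cumulative fraction after k components = (λ_1 + ... + λ_k) / Σ λ:
  k = 1: 47/88 = 0.5341
  k = 2: (47 + 29)/88 = 76/88 = 0.8636
  k = 3: (47 + 29 + 12)/88 = 88/88 = 1

Summary (fraction, with percent):

explained: PC1 0.5341 (53.41%), PC2 0.3295 (32.95%), PC3 0.1364 (13.64%);  cumulative: 0.5341, 0.8636, 1


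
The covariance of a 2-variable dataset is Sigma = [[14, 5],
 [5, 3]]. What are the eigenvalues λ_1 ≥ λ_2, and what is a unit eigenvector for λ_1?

Step 1 — characteristic polynomial of 2×2 Sigma:
  det(Sigma - λI) = λ² - trace · λ + det = 0.
  trace = 14 + 3 = 17, det = 14·3 - (5)² = 17.
Step 2 — discriminant:
  Δ = trace² - 4·det = 289 - 68 = 221.
Step 3 — eigenvalues:
  λ = (trace ± √Δ)/2 = (17 ± 14.8661)/2,
  λ_1 = 15.933,  λ_2 = 1.067.

Step 4 — unit eigenvector for λ_1: solve (Sigma - λ_1 I)v = 0. First row:
  (14 - 15.933)·v_x + (5)·v_y = 0, i.e. (-1.933)·v_x + (5)·v_y = 0,
  so v ∝ (b, λ_1 - a) = (5, 1.933) = u.
  ||u|| = √((5)² + (1.933)²) = √(28.7366) ≈ 5.3607,
  v_1 = u/||u|| ≈ (0.9327, 0.3606) (||v_1|| = 1).

λ_1 = 15.933,  λ_2 = 1.067;  v_1 ≈ (0.9327, 0.3606)


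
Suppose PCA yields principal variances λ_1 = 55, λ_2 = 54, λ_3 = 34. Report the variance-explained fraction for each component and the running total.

Step 1 — total variance = trace(Sigma) = Σ λ_i = 55 + 54 + 34 = 143.

Step 2 — fraction explained by component i = λ_i / Σ λ:
  PC1: 55/143 = 0.3846
  PC2: 54/143 = 0.3776
  PC3: 34/143 = 0.2378

Step 3 — cumulative fraction after k components = (λ_1 + ... + λ_k) / Σ λ:
  k = 1: 55/143 = 0.3846
  k = 2: (55 + 54)/143 = 109/143 = 0.7622
  k = 3: (55 + 54 + 34)/143 = 143/143 = 1

Summary (fraction, with percent):

explained: PC1 0.3846 (38.46%), PC2 0.3776 (37.76%), PC3 0.2378 (23.78%);  cumulative: 0.3846, 0.7622, 1


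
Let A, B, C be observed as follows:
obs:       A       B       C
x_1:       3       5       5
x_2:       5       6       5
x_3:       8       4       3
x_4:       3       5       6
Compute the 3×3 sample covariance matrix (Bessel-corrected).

Step 1 — column means:
  mean(A) = (3 + 5 + 8 + 3) / 4 = 19/4 = 4.75
  mean(B) = (5 + 6 + 4 + 5) / 4 = 20/4 = 5
  mean(C) = (5 + 5 + 3 + 6) / 4 = 19/4 = 4.75

Step 2 — sample covariance S[i,j] = (1/(n-1)) · Σ_k (x_{k,i} - mean_i) · (x_{k,j} - mean_j), with n-1 = 3.
  S[A,A] = ((-1.75)·(-1.75) + (0.25)·(0.25) + (3.25)·(3.25) + (-1.75)·(-1.75)) / 3 = 16.75/3 = 5.5833
  S[A,B] = ((-1.75)·(0) + (0.25)·(1) + (3.25)·(-1) + (-1.75)·(0)) / 3 = -3/3 = -1
  S[A,C] = ((-1.75)·(0.25) + (0.25)·(0.25) + (3.25)·(-1.75) + (-1.75)·(1.25)) / 3 = -8.25/3 = -2.75
  S[B,B] = ((0)·(0) + (1)·(1) + (-1)·(-1) + (0)·(0)) / 3 = 2/3 = 0.6667
  S[B,C] = ((0)·(0.25) + (1)·(0.25) + (-1)·(-1.75) + (0)·(1.25)) / 3 = 2/3 = 0.6667
  S[C,C] = ((0.25)·(0.25) + (0.25)·(0.25) + (-1.75)·(-1.75) + (1.25)·(1.25)) / 3 = 4.75/3 = 1.5833

S is symmetric (S[j,i] = S[i,j]). Assembling:

S = [[5.5833, -1, -2.75],
 [-1, 0.6667, 0.6667],
 [-2.75, 0.6667, 1.5833]]


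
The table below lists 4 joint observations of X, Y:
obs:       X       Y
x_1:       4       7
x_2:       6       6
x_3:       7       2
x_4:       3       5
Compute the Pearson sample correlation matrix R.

Step 1 — column means:
  mean(X) = (4 + 6 + 7 + 3) / 4 = 20/4 = 5
  mean(Y) = (7 + 6 + 2 + 5) / 4 = 20/4 = 5

Step 2 — sample variances and covariances s[i,j] = (1/(n-1)) · Σ_k (x_{k,i} - mean_i) · (x_{k,j} - mean_j), with n-1 = 3:
  s[X,X] = ((-1)·(-1) + (1)·(1) + (2)·(2) + (-2)·(-2)) / 3 = 10/3 = 3.3333
  s[X,Y] = ((-1)·(2) + (1)·(1) + (2)·(-3) + (-2)·(0)) / 3 = -7/3 = -2.3333
  s[Y,Y] = ((2)·(2) + (1)·(1) + (-3)·(-3) + (0)·(0)) / 3 = 14/3 = 4.6667
  Sample standard deviations s_i = √(s[i,i]):
  s(X) = √(3.3333) = 1.8257
  s(Y) = √(4.6667) = 2.1602

Step 3 — r_{ij} = s_{ij} / (s_i · s_j):
  r[X,X] = 1 (diagonal).
  r[X,Y] = -2.3333 / (1.8257 · 2.1602) = -2.3333 / 3.9441 = -0.5916
  r[Y,Y] = 1 (diagonal).

R is symmetric with unit diagonal. Assembling:

R = [[1, -0.5916],
 [-0.5916, 1]]


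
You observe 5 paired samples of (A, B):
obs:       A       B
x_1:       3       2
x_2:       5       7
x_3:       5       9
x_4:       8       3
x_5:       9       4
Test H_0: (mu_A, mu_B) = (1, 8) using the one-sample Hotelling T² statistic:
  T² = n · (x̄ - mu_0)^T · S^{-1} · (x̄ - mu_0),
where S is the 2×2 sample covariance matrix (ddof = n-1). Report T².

Step 1 — sample mean vector:
  mean(A) = (3 + 5 + 5 + 8 + 9) / 5 = 30/5 = 6
  mean(B) = (2 + 7 + 9 + 3 + 4) / 5 = 25/5 = 5
  x̄ = (6, 5),  deviation x̄ - mu_0 = (6, 5) - (1, 8) = (5, -3).

Step 2 — sample covariance matrix, S[i,j] = (1/(n-1)) · Σ_k (x_{k,i} - mean_i) · (x_{k,j} - mean_j), divisor n-1 = 4:
  S[A,A] = ((-3)·(-3) + (-1)·(-1) + (-1)·(-1) + (2)·(2) + (3)·(3)) / 4 = 24/4 = 6
  S[A,B] = ((-3)·(-3) + (-1)·(2) + (-1)·(4) + (2)·(-2) + (3)·(-1)) / 4 = -4/4 = -1
  S[B,B] = ((-3)·(-3) + (2)·(2) + (4)·(4) + (-2)·(-2) + (-1)·(-1)) / 4 = 34/4 = 8.5
  S = [[6, -1],
 [-1, 8.5]].

Step 3 — invert S. det(S) = 6·8.5 - (-1)² = 50.
  S^{-1} = (1/det) · [[d, -b], [-b, a]] = [[0.17, 0.02],
 [0.02, 0.12]].

Step 4 — quadratic form (x̄ - mu_0)^T · S^{-1} · (x̄ - mu_0):
  S^{-1} · (x̄ - mu_0) = (0.79, -0.26),
  (x̄ - mu_0)^T · [...] = (5)·(0.79) + (-3)·(-0.26) = 4.73.

Step 5 — scale by n: T² = 5 · 4.73 = 23.65.

T² ≈ 23.65


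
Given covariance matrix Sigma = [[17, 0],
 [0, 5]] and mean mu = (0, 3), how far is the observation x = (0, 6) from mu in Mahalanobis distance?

Step 1 — centre the observation: (x - mu) = (0, 3).

Step 2 — invert Sigma. det(Sigma) = 17·5 - (0)² = 85.
  Sigma^{-1} = (1/det) · [[d, -b], [-b, a]] = [[0.0588, 0],
 [0, 0.2]].

Step 3 — form the quadratic (x - mu)^T · Sigma^{-1} · (x - mu):
  Sigma^{-1} · (x - mu) = (0, 0.6).
  (x - mu)^T · [Sigma^{-1} · (x - mu)] = (0)·(0) + (3)·(0.6) = 1.8.

Step 4 — take square root: d = √(1.8) ≈ 1.3416.

d(x, mu) = √(1.8) ≈ 1.3416


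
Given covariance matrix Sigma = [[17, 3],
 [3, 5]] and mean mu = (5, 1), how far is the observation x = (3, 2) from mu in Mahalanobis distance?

Step 1 — centre the observation: (x - mu) = (-2, 1).

Step 2 — invert Sigma. det(Sigma) = 17·5 - (3)² = 76.
  Sigma^{-1} = (1/det) · [[d, -b], [-b, a]] = [[0.0658, -0.0395],
 [-0.0395, 0.2237]].

Step 3 — form the quadratic (x - mu)^T · Sigma^{-1} · (x - mu):
  Sigma^{-1} · (x - mu) = (-0.1711, 0.3026).
  (x - mu)^T · [Sigma^{-1} · (x - mu)] = (-2)·(-0.1711) + (1)·(0.3026) = 0.6447.

Step 4 — take square root: d = √(0.6447) ≈ 0.803.

d(x, mu) = √(0.6447) ≈ 0.803


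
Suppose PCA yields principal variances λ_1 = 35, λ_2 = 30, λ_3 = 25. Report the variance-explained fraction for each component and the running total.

Step 1 — total variance = trace(Sigma) = Σ λ_i = 35 + 30 + 25 = 90.

Step 2 — fraction explained by component i = λ_i / Σ λ:
  PC1: 35/90 = 0.3889
  PC2: 30/90 = 0.3333
  PC3: 25/90 = 0.2778

Step 3 — cumulative fraction after k components = (λ_1 + ... + λ_k) / Σ λ:
  k = 1: 35/90 = 0.3889
  k = 2: (35 + 30)/90 = 65/90 = 0.7222
  k = 3: (35 + 30 + 25)/90 = 90/90 = 1

Summary (fraction, with percent):

explained: PC1 0.3889 (38.89%), PC2 0.3333 (33.33%), PC3 0.2778 (27.78%);  cumulative: 0.3889, 0.7222, 1


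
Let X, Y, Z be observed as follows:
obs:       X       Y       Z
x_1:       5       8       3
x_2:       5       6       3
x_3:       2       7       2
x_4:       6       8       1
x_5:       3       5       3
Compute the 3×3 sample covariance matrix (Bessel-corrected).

Step 1 — column means:
  mean(X) = (5 + 5 + 2 + 6 + 3) / 5 = 21/5 = 4.2
  mean(Y) = (8 + 6 + 7 + 8 + 5) / 5 = 34/5 = 6.8
  mean(Z) = (3 + 3 + 2 + 1 + 3) / 5 = 12/5 = 2.4

Step 2 — sample covariance S[i,j] = (1/(n-1)) · Σ_k (x_{k,i} - mean_i) · (x_{k,j} - mean_j), with n-1 = 4.
  S[X,X] = ((0.8)·(0.8) + (0.8)·(0.8) + (-2.2)·(-2.2) + (1.8)·(1.8) + (-1.2)·(-1.2)) / 4 = 10.8/4 = 2.7
  S[X,Y] = ((0.8)·(1.2) + (0.8)·(-0.8) + (-2.2)·(0.2) + (1.8)·(1.2) + (-1.2)·(-1.8)) / 4 = 4.2/4 = 1.05
  S[X,Z] = ((0.8)·(0.6) + (0.8)·(0.6) + (-2.2)·(-0.4) + (1.8)·(-1.4) + (-1.2)·(0.6)) / 4 = -1.4/4 = -0.35
  S[Y,Y] = ((1.2)·(1.2) + (-0.8)·(-0.8) + (0.2)·(0.2) + (1.2)·(1.2) + (-1.8)·(-1.8)) / 4 = 6.8/4 = 1.7
  S[Y,Z] = ((1.2)·(0.6) + (-0.8)·(0.6) + (0.2)·(-0.4) + (1.2)·(-1.4) + (-1.8)·(0.6)) / 4 = -2.6/4 = -0.65
  S[Z,Z] = ((0.6)·(0.6) + (0.6)·(0.6) + (-0.4)·(-0.4) + (-1.4)·(-1.4) + (0.6)·(0.6)) / 4 = 3.2/4 = 0.8

S is symmetric (S[j,i] = S[i,j]). Assembling:

S = [[2.7, 1.05, -0.35],
 [1.05, 1.7, -0.65],
 [-0.35, -0.65, 0.8]]


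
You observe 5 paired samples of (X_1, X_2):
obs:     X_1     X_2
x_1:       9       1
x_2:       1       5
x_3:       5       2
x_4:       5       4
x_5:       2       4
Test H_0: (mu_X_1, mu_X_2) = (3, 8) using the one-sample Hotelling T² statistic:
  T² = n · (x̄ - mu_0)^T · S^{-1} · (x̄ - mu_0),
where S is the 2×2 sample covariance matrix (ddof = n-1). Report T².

Step 1 — sample mean vector:
  mean(X_1) = (9 + 1 + 5 + 5 + 2) / 5 = 22/5 = 4.4
  mean(X_2) = (1 + 5 + 2 + 4 + 4) / 5 = 16/5 = 3.2
  x̄ = (4.4, 3.2),  deviation x̄ - mu_0 = (4.4, 3.2) - (3, 8) = (1.4, -4.8).

Step 2 — sample covariance matrix, S[i,j] = (1/(n-1)) · Σ_k (x_{k,i} - mean_i) · (x_{k,j} - mean_j), divisor n-1 = 4:
  S[X_1,X_1] = ((4.6)·(4.6) + (-3.4)·(-3.4) + (0.6)·(0.6) + (0.6)·(0.6) + (-2.4)·(-2.4)) / 4 = 39.2/4 = 9.8
  S[X_1,X_2] = ((4.6)·(-2.2) + (-3.4)·(1.8) + (0.6)·(-1.2) + (0.6)·(0.8) + (-2.4)·(0.8)) / 4 = -18.4/4 = -4.6
  S[X_2,X_2] = ((-2.2)·(-2.2) + (1.8)·(1.8) + (-1.2)·(-1.2) + (0.8)·(0.8) + (0.8)·(0.8)) / 4 = 10.8/4 = 2.7
  S = [[9.8, -4.6],
 [-4.6, 2.7]].

Step 3 — invert S. det(S) = 9.8·2.7 - (-4.6)² = 5.3.
  S^{-1} = (1/det) · [[d, -b], [-b, a]] = [[0.5094, 0.8679],
 [0.8679, 1.8491]].

Step 4 — quadratic form (x̄ - mu_0)^T · S^{-1} · (x̄ - mu_0):
  S^{-1} · (x̄ - mu_0) = (-3.4528, -7.6604),
  (x̄ - mu_0)^T · [...] = (1.4)·(-3.4528) + (-4.8)·(-7.6604) = 31.9358.

Step 5 — scale by n: T² = 5 · 31.9358 = 159.6792.

T² ≈ 159.6792


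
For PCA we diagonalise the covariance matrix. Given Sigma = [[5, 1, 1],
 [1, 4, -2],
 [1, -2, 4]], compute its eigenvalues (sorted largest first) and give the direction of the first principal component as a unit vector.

Step 1 — characteristic polynomial p(λ) = det(λI - Sigma) = λ³ - tr·λ² + c_1·λ - det, where tr = trace, c_1 = sum of the principal 2×2 minors, det = det(Sigma):
  tr = 5 + 4 + 4 = 13,
  c_1 = (5·4 - (1)²) + (5·4 - (1)²) + (4·4 - (-2)²) = 19 + 19 + 12 = 50,
  det = 5·(4·4 - (-2)²) - (1)·((1)·4 - (-2)·(1)) + (1)·((1)·(-2) - 4·(1)) = 5·(12) - (1)·(6) + (1)·(-6) = 48.
  So p(λ) = λ³ - 13λ² + 50λ - 48.
Step 2 — look for an integer root (rational root theorem: any rational root is an integer divisor of 48). Testing λ = 6:
  p(6) = 216 - 468 + 300 - 48 = 0  ✓
  Dividing out (λ - 6): p(λ) = (λ - 6)(λ² - 7λ + 8).
Step 3 — remaining eigenvalues from the quadratic λ² - 7λ + 8 = 0:
  Δ = 7² - 4·8 = 49 - 32 = 17,  λ = (7 ± √17)/2 = (7 ± 4.1231)/2 ≈ 5.5616 or 1.4384.
  Sorted: λ_1 = 6,  λ_2 = 5.5616,  λ_3 = 1.4384  (check: sum = 13 = tr ✓).

Step 4 — unit eigenvector for λ_1 = 6: v spans the null space of (Sigma - λ_1 I), whose rows are
  r_1 = (-1, 1, 1),  r_2 = (1, -2, -2),  r_3 = (1, -2, -2).
  v is orthogonal to every row, so take v ∝ r_1 × r_2 = ((1)·(-2) - (1)·(-2), (1)·(1) - (-1)·(-2), (-1)·(-2) - (1)·(1)) = (0, -1, 1).
  Rescale (multiply by -1 so the first nonzero entry is positive): u = (0, 1, -1).
  ||u|| = √((0)² + (1)² + (-1)²) = √(2) ≈ 1.4142,  v_1 = u/||u|| ≈ (0, 0.7071, -0.7071) (||v_1|| = 1).

λ_1 = 6,  λ_2 = 5.5616,  λ_3 = 1.4384;  v_1 ≈ (0, 0.7071, -0.7071)


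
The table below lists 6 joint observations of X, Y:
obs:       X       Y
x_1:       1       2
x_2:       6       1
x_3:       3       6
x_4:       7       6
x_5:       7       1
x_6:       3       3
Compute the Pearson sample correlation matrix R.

Step 1 — column means:
  mean(X) = (1 + 6 + 3 + 7 + 7 + 3) / 6 = 27/6 = 4.5
  mean(Y) = (2 + 1 + 6 + 6 + 1 + 3) / 6 = 19/6 = 3.1667

Step 2 — sample variances and covariances s[i,j] = (1/(n-1)) · Σ_k (x_{k,i} - mean_i) · (x_{k,j} - mean_j), with n-1 = 5:
  s[X,X] = ((-3.5)·(-3.5) + (1.5)·(1.5) + (-1.5)·(-1.5) + (2.5)·(2.5) + (2.5)·(2.5) + (-1.5)·(-1.5)) / 5 = 31.5/5 = 6.3
  s[X,Y] = ((-3.5)·(-1.1667) + (1.5)·(-2.1667) + (-1.5)·(2.8333) + (2.5)·(2.8333) + (2.5)·(-2.1667) + (-1.5)·(-0.1667)) / 5 = -1.5/5 = -0.3
  s[Y,Y] = ((-1.1667)·(-1.1667) + (-2.1667)·(-2.1667) + (2.8333)·(2.8333) + (2.8333)·(2.8333) + (-2.1667)·(-2.1667) + (-0.1667)·(-0.1667)) / 5 = 26.8333/5 = 5.3667
  Sample standard deviations s_i = √(s[i,i]):
  s(X) = √(6.3) = 2.51
  s(Y) = √(5.3667) = 2.3166

Step 3 — r_{ij} = s_{ij} / (s_i · s_j):
  r[X,X] = 1 (diagonal).
  r[X,Y] = -0.3 / (2.51 · 2.3166) = -0.3 / 5.8146 = -0.0516
  r[Y,Y] = 1 (diagonal).

R is symmetric with unit diagonal. Assembling:

R = [[1, -0.0516],
 [-0.0516, 1]]


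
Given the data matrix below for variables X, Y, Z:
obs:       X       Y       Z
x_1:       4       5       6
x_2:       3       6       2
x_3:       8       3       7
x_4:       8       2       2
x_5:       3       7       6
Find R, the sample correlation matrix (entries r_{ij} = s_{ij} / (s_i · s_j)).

Step 1 — column means:
  mean(X) = (4 + 3 + 8 + 8 + 3) / 5 = 26/5 = 5.2
  mean(Y) = (5 + 6 + 3 + 2 + 7) / 5 = 23/5 = 4.6
  mean(Z) = (6 + 2 + 7 + 2 + 6) / 5 = 23/5 = 4.6

Step 2 — sample variances and covariances s[i,j] = (1/(n-1)) · Σ_k (x_{k,i} - mean_i) · (x_{k,j} - mean_j), with n-1 = 4:
  s[X,X] = ((-1.2)·(-1.2) + (-2.2)·(-2.2) + (2.8)·(2.8) + (2.8)·(2.8) + (-2.2)·(-2.2)) / 4 = 26.8/4 = 6.7
  s[X,Y] = ((-1.2)·(0.4) + (-2.2)·(1.4) + (2.8)·(-1.6) + (2.8)·(-2.6) + (-2.2)·(2.4)) / 4 = -20.6/4 = -5.15
  s[X,Z] = ((-1.2)·(1.4) + (-2.2)·(-2.6) + (2.8)·(2.4) + (2.8)·(-2.6) + (-2.2)·(1.4)) / 4 = 0.4/4 = 0.1
  s[Y,Y] = ((0.4)·(0.4) + (1.4)·(1.4) + (-1.6)·(-1.6) + (-2.6)·(-2.6) + (2.4)·(2.4)) / 4 = 17.2/4 = 4.3
  s[Y,Z] = ((0.4)·(1.4) + (1.4)·(-2.6) + (-1.6)·(2.4) + (-2.6)·(-2.6) + (2.4)·(1.4)) / 4 = 3.2/4 = 0.8
  s[Z,Z] = ((1.4)·(1.4) + (-2.6)·(-2.6) + (2.4)·(2.4) + (-2.6)·(-2.6) + (1.4)·(1.4)) / 4 = 23.2/4 = 5.8
  Sample standard deviations s_i = √(s[i,i]):
  s(X) = √(6.7) = 2.5884
  s(Y) = √(4.3) = 2.0736
  s(Z) = √(5.8) = 2.4083

Step 3 — r_{ij} = s_{ij} / (s_i · s_j):
  r[X,X] = 1 (diagonal).
  r[X,Y] = -5.15 / (2.5884 · 2.0736) = -5.15 / 5.3675 = -0.9595
  r[X,Z] = 0.1 / (2.5884 · 2.4083) = 0.1 / 6.2338 = 0.016
  r[Y,Y] = 1 (diagonal).
  r[Y,Z] = 0.8 / (2.0736 · 2.4083) = 0.8 / 4.994 = 0.1602
  r[Z,Z] = 1 (diagonal).

R is symmetric with unit diagonal. Assembling:

R = [[1, -0.9595, 0.016],
 [-0.9595, 1, 0.1602],
 [0.016, 0.1602, 1]]


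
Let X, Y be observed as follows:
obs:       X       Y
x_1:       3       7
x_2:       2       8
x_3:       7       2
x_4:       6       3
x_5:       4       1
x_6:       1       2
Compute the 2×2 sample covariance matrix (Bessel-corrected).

Step 1 — column means:
  mean(X) = (3 + 2 + 7 + 6 + 4 + 1) / 6 = 23/6 = 3.8333
  mean(Y) = (7 + 8 + 2 + 3 + 1 + 2) / 6 = 23/6 = 3.8333

Step 2 — sample covariance S[i,j] = (1/(n-1)) · Σ_k (x_{k,i} - mean_i) · (x_{k,j} - mean_j), with n-1 = 5.
  S[X,X] = ((-0.8333)·(-0.8333) + (-1.8333)·(-1.8333) + (3.1667)·(3.1667) + (2.1667)·(2.1667) + (0.1667)·(0.1667) + (-2.8333)·(-2.8333)) / 5 = 26.8333/5 = 5.3667
  S[X,Y] = ((-0.8333)·(3.1667) + (-1.8333)·(4.1667) + (3.1667)·(-1.8333) + (2.1667)·(-0.8333) + (0.1667)·(-2.8333) + (-2.8333)·(-1.8333)) / 5 = -13.1667/5 = -2.6333
  S[Y,Y] = ((3.1667)·(3.1667) + (4.1667)·(4.1667) + (-1.8333)·(-1.8333) + (-0.8333)·(-0.8333) + (-2.8333)·(-2.8333) + (-1.8333)·(-1.8333)) / 5 = 42.8333/5 = 8.5667

S is symmetric (S[j,i] = S[i,j]). Assembling:

S = [[5.3667, -2.6333],
 [-2.6333, 8.5667]]


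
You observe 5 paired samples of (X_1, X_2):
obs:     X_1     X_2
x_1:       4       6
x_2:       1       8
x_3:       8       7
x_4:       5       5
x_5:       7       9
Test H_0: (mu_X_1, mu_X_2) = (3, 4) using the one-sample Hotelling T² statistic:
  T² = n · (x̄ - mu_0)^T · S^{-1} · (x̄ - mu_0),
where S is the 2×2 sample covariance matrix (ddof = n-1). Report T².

Step 1 — sample mean vector:
  mean(X_1) = (4 + 1 + 8 + 5 + 7) / 5 = 25/5 = 5
  mean(X_2) = (6 + 8 + 7 + 5 + 9) / 5 = 35/5 = 7
  x̄ = (5, 7),  deviation x̄ - mu_0 = (5, 7) - (3, 4) = (2, 3).

Step 2 — sample covariance matrix, S[i,j] = (1/(n-1)) · Σ_k (x_{k,i} - mean_i) · (x_{k,j} - mean_j), divisor n-1 = 4:
  S[X_1,X_1] = ((-1)·(-1) + (-4)·(-4) + (3)·(3) + (0)·(0) + (2)·(2)) / 4 = 30/4 = 7.5
  S[X_1,X_2] = ((-1)·(-1) + (-4)·(1) + (3)·(0) + (0)·(-2) + (2)·(2)) / 4 = 1/4 = 0.25
  S[X_2,X_2] = ((-1)·(-1) + (1)·(1) + (0)·(0) + (-2)·(-2) + (2)·(2)) / 4 = 10/4 = 2.5
  S = [[7.5, 0.25],
 [0.25, 2.5]].

Step 3 — invert S. det(S) = 7.5·2.5 - (0.25)² = 18.6875.
  S^{-1} = (1/det) · [[d, -b], [-b, a]] = [[0.1338, -0.0134],
 [-0.0134, 0.4013]].

Step 4 — quadratic form (x̄ - mu_0)^T · S^{-1} · (x̄ - mu_0):
  S^{-1} · (x̄ - mu_0) = (0.2274, 1.1773),
  (x̄ - mu_0)^T · [...] = (2)·(0.2274) + (3)·(1.1773) = 3.9866.

Step 5 — scale by n: T² = 5 · 3.9866 = 19.9331.

T² ≈ 19.9331


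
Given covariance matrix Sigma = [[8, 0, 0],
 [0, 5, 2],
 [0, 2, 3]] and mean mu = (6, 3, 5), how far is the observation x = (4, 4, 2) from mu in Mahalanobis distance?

Step 1 — centre the observation: (x - mu) = (-2, 1, -3).

Step 2 — invert Sigma (cofactor / det for 3×3, or solve directly):
  Sigma^{-1} = [[0.125, 0, 0],
 [0, 0.2727, -0.1818],
 [0, -0.1818, 0.4545]].

Step 3 — form the quadratic (x - mu)^T · Sigma^{-1} · (x - mu):
  Sigma^{-1} · (x - mu) = (-0.25, 0.8182, -1.5455).
  (x - mu)^T · [Sigma^{-1} · (x - mu)] = (-2)·(-0.25) + (1)·(0.8182) + (-3)·(-1.5455) = 5.9545.

Step 4 — take square root: d = √(5.9545) ≈ 2.4402.

d(x, mu) = √(5.9545) ≈ 2.4402


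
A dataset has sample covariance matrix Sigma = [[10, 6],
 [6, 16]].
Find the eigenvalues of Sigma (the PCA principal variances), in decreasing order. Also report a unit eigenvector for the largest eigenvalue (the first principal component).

Step 1 — characteristic polynomial of 2×2 Sigma:
  det(Sigma - λI) = λ² - trace · λ + det = 0.
  trace = 10 + 16 = 26, det = 10·16 - (6)² = 124.
Step 2 — discriminant:
  Δ = trace² - 4·det = 676 - 496 = 180.
Step 3 — eigenvalues:
  λ = (trace ± √Δ)/2 = (26 ± 13.4164)/2,
  λ_1 = 19.7082,  λ_2 = 6.2918.

Step 4 — unit eigenvector for λ_1: solve (Sigma - λ_1 I)v = 0. First row:
  (10 - 19.7082)·v_x + (6)·v_y = 0, i.e. (-9.7082)·v_x + (6)·v_y = 0,
  so v ∝ (b, λ_1 - a) = (6, 9.7082) = u.
  ||u|| = √((6)² + (9.7082)²) = √(130.2492) ≈ 11.4127,
  v_1 = u/||u|| ≈ (0.5257, 0.8507) (||v_1|| = 1).

λ_1 = 19.7082,  λ_2 = 6.2918;  v_1 ≈ (0.5257, 0.8507)


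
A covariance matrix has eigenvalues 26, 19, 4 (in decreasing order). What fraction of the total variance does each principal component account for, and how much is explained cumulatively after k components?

Step 1 — total variance = trace(Sigma) = Σ λ_i = 26 + 19 + 4 = 49.

Step 2 — fraction explained by component i = λ_i / Σ λ:
  PC1: 26/49 = 0.5306
  PC2: 19/49 = 0.3878
  PC3: 4/49 = 0.0816

Step 3 — cumulative fraction after k components = (λ_1 + ... + λ_k) / Σ λ:
  k = 1: 26/49 = 0.5306
  k = 2: (26 + 19)/49 = 45/49 = 0.9184
  k = 3: (26 + 19 + 4)/49 = 49/49 = 1

Summary (fraction, with percent):

explained: PC1 0.5306 (53.06%), PC2 0.3878 (38.78%), PC3 0.0816 (8.16%);  cumulative: 0.5306, 0.9184, 1


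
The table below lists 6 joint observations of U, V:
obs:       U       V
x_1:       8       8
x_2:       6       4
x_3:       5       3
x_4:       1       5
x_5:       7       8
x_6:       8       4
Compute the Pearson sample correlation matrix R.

Step 1 — column means:
  mean(U) = (8 + 6 + 5 + 1 + 7 + 8) / 6 = 35/6 = 5.8333
  mean(V) = (8 + 4 + 3 + 5 + 8 + 4) / 6 = 32/6 = 5.3333

Step 2 — sample variances and covariances s[i,j] = (1/(n-1)) · Σ_k (x_{k,i} - mean_i) · (x_{k,j} - mean_j), with n-1 = 5:
  s[U,U] = ((2.1667)·(2.1667) + (0.1667)·(0.1667) + (-0.8333)·(-0.8333) + (-4.8333)·(-4.8333) + (1.1667)·(1.1667) + (2.1667)·(2.1667)) / 5 = 34.8333/5 = 6.9667
  s[U,V] = ((2.1667)·(2.6667) + (0.1667)·(-1.3333) + (-0.8333)·(-2.3333) + (-4.8333)·(-0.3333) + (1.1667)·(2.6667) + (2.1667)·(-1.3333)) / 5 = 9.3333/5 = 1.8667
  s[V,V] = ((2.6667)·(2.6667) + (-1.3333)·(-1.3333) + (-2.3333)·(-2.3333) + (-0.3333)·(-0.3333) + (2.6667)·(2.6667) + (-1.3333)·(-1.3333)) / 5 = 23.3333/5 = 4.6667
  Sample standard deviations s_i = √(s[i,i]):
  s(U) = √(6.9667) = 2.6394
  s(V) = √(4.6667) = 2.1602

Step 3 — r_{ij} = s_{ij} / (s_i · s_j):
  r[U,U] = 1 (diagonal).
  r[U,V] = 1.8667 / (2.6394 · 2.1602) = 1.8667 / 5.7019 = 0.3274
  r[V,V] = 1 (diagonal).

R is symmetric with unit diagonal. Assembling:

R = [[1, 0.3274],
 [0.3274, 1]]


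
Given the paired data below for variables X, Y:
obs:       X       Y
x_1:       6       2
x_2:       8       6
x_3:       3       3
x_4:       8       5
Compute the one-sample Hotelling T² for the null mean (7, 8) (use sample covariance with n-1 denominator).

Step 1 — sample mean vector:
  mean(X) = (6 + 8 + 3 + 8) / 4 = 25/4 = 6.25
  mean(Y) = (2 + 6 + 3 + 5) / 4 = 16/4 = 4
  x̄ = (6.25, 4),  deviation x̄ - mu_0 = (6.25, 4) - (7, 8) = (-0.75, -4).

Step 2 — sample covariance matrix, S[i,j] = (1/(n-1)) · Σ_k (x_{k,i} - mean_i) · (x_{k,j} - mean_j), divisor n-1 = 3:
  S[X,X] = ((-0.25)·(-0.25) + (1.75)·(1.75) + (-3.25)·(-3.25) + (1.75)·(1.75)) / 3 = 16.75/3 = 5.5833
  S[X,Y] = ((-0.25)·(-2) + (1.75)·(2) + (-3.25)·(-1) + (1.75)·(1)) / 3 = 9/3 = 3
  S[Y,Y] = ((-2)·(-2) + (2)·(2) + (-1)·(-1) + (1)·(1)) / 3 = 10/3 = 3.3333
  S = [[5.5833, 3],
 [3, 3.3333]].

Step 3 — invert S. det(S) = 5.5833·3.3333 - (3)² = 9.6111.
  S^{-1} = (1/det) · [[d, -b], [-b, a]] = [[0.3468, -0.3121],
 [-0.3121, 0.5809]].

Step 4 — quadratic form (x̄ - mu_0)^T · S^{-1} · (x̄ - mu_0):
  S^{-1} · (x̄ - mu_0) = (0.9884, -2.0896),
  (x̄ - mu_0)^T · [...] = (-0.75)·(0.9884) + (-4)·(-2.0896) = 7.6171.

Step 5 — scale by n: T² = 4 · 7.6171 = 30.4682.

T² ≈ 30.4682


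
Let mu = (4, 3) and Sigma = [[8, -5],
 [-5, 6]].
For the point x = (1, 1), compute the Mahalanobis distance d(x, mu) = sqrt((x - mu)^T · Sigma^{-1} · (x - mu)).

Step 1 — centre the observation: (x - mu) = (-3, -2).

Step 2 — invert Sigma. det(Sigma) = 8·6 - (-5)² = 23.
  Sigma^{-1} = (1/det) · [[d, -b], [-b, a]] = [[0.2609, 0.2174],
 [0.2174, 0.3478]].

Step 3 — form the quadratic (x - mu)^T · Sigma^{-1} · (x - mu):
  Sigma^{-1} · (x - mu) = (-1.2174, -1.3478).
  (x - mu)^T · [Sigma^{-1} · (x - mu)] = (-3)·(-1.2174) + (-2)·(-1.3478) = 6.3478.

Step 4 — take square root: d = √(6.3478) ≈ 2.5195.

d(x, mu) = √(6.3478) ≈ 2.5195


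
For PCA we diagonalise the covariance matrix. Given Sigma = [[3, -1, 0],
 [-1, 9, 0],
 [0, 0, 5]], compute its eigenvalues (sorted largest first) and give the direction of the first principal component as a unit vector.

Step 1 — characteristic polynomial p(λ) = det(λI - Sigma) = λ³ - tr·λ² + c_1·λ - det, where tr = trace, c_1 = sum of the principal 2×2 minors, det = det(Sigma):
  tr = 3 + 9 + 5 = 17,
  c_1 = (3·9 - (-1)²) + (3·5 - (0)²) + (9·5 - (0)²) = 26 + 15 + 45 = 86,
  det = 3·(9·5 - (0)²) - (-1)·((-1)·5 - (0)·(0)) + (0)·((-1)·(0) - 9·(0)) = 3·(45) - (-1)·(-5) + (0)·(0) = 130.
  So p(λ) = λ³ - 17λ² + 86λ - 130.
Step 2 — look for an integer root (rational root theorem: any rational root is an integer divisor of 130). Testing λ = 5:
  p(5) = 125 - 425 + 430 - 130 = 0  ✓
  Dividing out (λ - 5): p(λ) = (λ - 5)(λ² - 12λ + 26).
Step 3 — remaining eigenvalues from the quadratic λ² - 12λ + 26 = 0:
  Δ = 12² - 4·26 = 144 - 104 = 40,  λ = (12 ± √40)/2 = (12 ± 6.3246)/2 ≈ 9.1623 or 2.8377.
  Sorted: λ_1 = 9.1623,  λ_2 = 5,  λ_3 = 2.8377  (check: sum = 17 = tr ✓).

Step 4 — unit eigenvector for λ_1 ≈ 9.1623: v spans the null space of (Sigma - λ_1 I), whose rows are
  r_1 = (-6.1623, -1, 0),  r_2 = (-1, -0.1623, 0),  r_3 = (0, 0, -4.1623).
  v is orthogonal to every row, so take v ∝ r_1 × r_3 = ((-1)·(-4.1623) - (0)·(0), (0)·(0) - (-6.1623)·(-4.1623), (-6.1623)·(0) - (-1)·(0)) ≈ (4.1623, -25.6491, 0).
  Let u = (4.1623, -25.6491, 0).
  ||u|| = √((4.1623)² + (-25.6491)² + (0)²) = √(675.2014) ≈ 25.9846,  v_1 = u/||u|| ≈ (0.1602, -0.9871, 0) (||v_1|| = 1).

λ_1 = 9.1623,  λ_2 = 5,  λ_3 = 2.8377;  v_1 ≈ (0.1602, -0.9871, 0)


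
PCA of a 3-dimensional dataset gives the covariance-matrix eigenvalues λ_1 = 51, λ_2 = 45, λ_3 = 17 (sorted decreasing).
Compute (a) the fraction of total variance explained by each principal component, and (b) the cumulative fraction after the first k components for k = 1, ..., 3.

Step 1 — total variance = trace(Sigma) = Σ λ_i = 51 + 45 + 17 = 113.

Step 2 — fraction explained by component i = λ_i / Σ λ:
  PC1: 51/113 = 0.4513
  PC2: 45/113 = 0.3982
  PC3: 17/113 = 0.1504

Step 3 — cumulative fraction after k components = (λ_1 + ... + λ_k) / Σ λ:
  k = 1: 51/113 = 0.4513
  k = 2: (51 + 45)/113 = 96/113 = 0.8496
  k = 3: (51 + 45 + 17)/113 = 113/113 = 1

Summary (fraction, with percent):

explained: PC1 0.4513 (45.13%), PC2 0.3982 (39.82%), PC3 0.1504 (15.04%);  cumulative: 0.4513, 0.8496, 1


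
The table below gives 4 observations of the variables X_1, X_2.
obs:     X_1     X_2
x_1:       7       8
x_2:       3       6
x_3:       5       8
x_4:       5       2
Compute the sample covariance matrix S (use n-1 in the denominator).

Step 1 — column means:
  mean(X_1) = (7 + 3 + 5 + 5) / 4 = 20/4 = 5
  mean(X_2) = (8 + 6 + 8 + 2) / 4 = 24/4 = 6

Step 2 — sample covariance S[i,j] = (1/(n-1)) · Σ_k (x_{k,i} - mean_i) · (x_{k,j} - mean_j), with n-1 = 3.
  S[X_1,X_1] = ((2)·(2) + (-2)·(-2) + (0)·(0) + (0)·(0)) / 3 = 8/3 = 2.6667
  S[X_1,X_2] = ((2)·(2) + (-2)·(0) + (0)·(2) + (0)·(-4)) / 3 = 4/3 = 1.3333
  S[X_2,X_2] = ((2)·(2) + (0)·(0) + (2)·(2) + (-4)·(-4)) / 3 = 24/3 = 8

S is symmetric (S[j,i] = S[i,j]). Assembling:

S = [[2.6667, 1.3333],
 [1.3333, 8]]


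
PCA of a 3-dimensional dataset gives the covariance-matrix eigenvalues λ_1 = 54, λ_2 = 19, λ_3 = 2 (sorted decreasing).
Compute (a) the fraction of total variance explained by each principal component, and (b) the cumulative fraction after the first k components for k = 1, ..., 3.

Step 1 — total variance = trace(Sigma) = Σ λ_i = 54 + 19 + 2 = 75.

Step 2 — fraction explained by component i = λ_i / Σ λ:
  PC1: 54/75 = 0.72
  PC2: 19/75 = 0.2533
  PC3: 2/75 = 0.0267

Step 3 — cumulative fraction after k components = (λ_1 + ... + λ_k) / Σ λ:
  k = 1: 54/75 = 0.72
  k = 2: (54 + 19)/75 = 73/75 = 0.9733
  k = 3: (54 + 19 + 2)/75 = 75/75 = 1

Summary (fraction, with percent):

explained: PC1 0.72 (72%), PC2 0.2533 (25.33%), PC3 0.0267 (2.67%);  cumulative: 0.72, 0.9733, 1


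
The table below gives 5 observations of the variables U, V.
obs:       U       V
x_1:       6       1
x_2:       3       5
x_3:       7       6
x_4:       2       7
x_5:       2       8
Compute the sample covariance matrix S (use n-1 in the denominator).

Step 1 — column means:
  mean(U) = (6 + 3 + 7 + 2 + 2) / 5 = 20/5 = 4
  mean(V) = (1 + 5 + 6 + 7 + 8) / 5 = 27/5 = 5.4

Step 2 — sample covariance S[i,j] = (1/(n-1)) · Σ_k (x_{k,i} - mean_i) · (x_{k,j} - mean_j), with n-1 = 4.
  S[U,U] = ((2)·(2) + (-1)·(-1) + (3)·(3) + (-2)·(-2) + (-2)·(-2)) / 4 = 22/4 = 5.5
  S[U,V] = ((2)·(-4.4) + (-1)·(-0.4) + (3)·(0.6) + (-2)·(1.6) + (-2)·(2.6)) / 4 = -15/4 = -3.75
  S[V,V] = ((-4.4)·(-4.4) + (-0.4)·(-0.4) + (0.6)·(0.6) + (1.6)·(1.6) + (2.6)·(2.6)) / 4 = 29.2/4 = 7.3

S is symmetric (S[j,i] = S[i,j]). Assembling:

S = [[5.5, -3.75],
 [-3.75, 7.3]]


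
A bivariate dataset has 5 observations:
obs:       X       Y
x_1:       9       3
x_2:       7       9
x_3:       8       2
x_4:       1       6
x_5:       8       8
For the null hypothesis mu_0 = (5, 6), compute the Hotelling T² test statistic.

Step 1 — sample mean vector:
  mean(X) = (9 + 7 + 8 + 1 + 8) / 5 = 33/5 = 6.6
  mean(Y) = (3 + 9 + 2 + 6 + 8) / 5 = 28/5 = 5.6
  x̄ = (6.6, 5.6),  deviation x̄ - mu_0 = (6.6, 5.6) - (5, 6) = (1.6, -0.4).

Step 2 — sample covariance matrix, S[i,j] = (1/(n-1)) · Σ_k (x_{k,i} - mean_i) · (x_{k,j} - mean_j), divisor n-1 = 4:
  S[X,X] = ((2.4)·(2.4) + (0.4)·(0.4) + (1.4)·(1.4) + (-5.6)·(-5.6) + (1.4)·(1.4)) / 4 = 41.2/4 = 10.3
  S[X,Y] = ((2.4)·(-2.6) + (0.4)·(3.4) + (1.4)·(-3.6) + (-5.6)·(0.4) + (1.4)·(2.4)) / 4 = -8.8/4 = -2.2
  S[Y,Y] = ((-2.6)·(-2.6) + (3.4)·(3.4) + (-3.6)·(-3.6) + (0.4)·(0.4) + (2.4)·(2.4)) / 4 = 37.2/4 = 9.3
  S = [[10.3, -2.2],
 [-2.2, 9.3]].

Step 3 — invert S. det(S) = 10.3·9.3 - (-2.2)² = 90.95.
  S^{-1} = (1/det) · [[d, -b], [-b, a]] = [[0.1023, 0.0242],
 [0.0242, 0.1132]].

Step 4 — quadratic form (x̄ - mu_0)^T · S^{-1} · (x̄ - mu_0):
  S^{-1} · (x̄ - mu_0) = (0.1539, -0.0066),
  (x̄ - mu_0)^T · [...] = (1.6)·(0.1539) + (-0.4)·(-0.0066) = 0.2489.

Step 5 — scale by n: T² = 5 · 0.2489 = 1.2446.

T² ≈ 1.2446


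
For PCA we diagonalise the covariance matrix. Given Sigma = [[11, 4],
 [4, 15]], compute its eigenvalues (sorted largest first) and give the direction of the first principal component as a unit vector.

Step 1 — characteristic polynomial of 2×2 Sigma:
  det(Sigma - λI) = λ² - trace · λ + det = 0.
  trace = 11 + 15 = 26, det = 11·15 - (4)² = 149.
Step 2 — discriminant:
  Δ = trace² - 4·det = 676 - 596 = 80.
Step 3 — eigenvalues:
  λ = (trace ± √Δ)/2 = (26 ± 8.9443)/2,
  λ_1 = 17.4721,  λ_2 = 8.5279.

Step 4 — unit eigenvector for λ_1: solve (Sigma - λ_1 I)v = 0. First row:
  (11 - 17.4721)·v_x + (4)·v_y = 0, i.e. (-6.4721)·v_x + (4)·v_y = 0,
  so v ∝ (b, λ_1 - a) = (4, 6.4721) = u.
  ||u|| = √((4)² + (6.4721)²) = √(57.8885) ≈ 7.6085,
  v_1 = u/||u|| ≈ (0.5257, 0.8507) (||v_1|| = 1).

λ_1 = 17.4721,  λ_2 = 8.5279;  v_1 ≈ (0.5257, 0.8507)
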